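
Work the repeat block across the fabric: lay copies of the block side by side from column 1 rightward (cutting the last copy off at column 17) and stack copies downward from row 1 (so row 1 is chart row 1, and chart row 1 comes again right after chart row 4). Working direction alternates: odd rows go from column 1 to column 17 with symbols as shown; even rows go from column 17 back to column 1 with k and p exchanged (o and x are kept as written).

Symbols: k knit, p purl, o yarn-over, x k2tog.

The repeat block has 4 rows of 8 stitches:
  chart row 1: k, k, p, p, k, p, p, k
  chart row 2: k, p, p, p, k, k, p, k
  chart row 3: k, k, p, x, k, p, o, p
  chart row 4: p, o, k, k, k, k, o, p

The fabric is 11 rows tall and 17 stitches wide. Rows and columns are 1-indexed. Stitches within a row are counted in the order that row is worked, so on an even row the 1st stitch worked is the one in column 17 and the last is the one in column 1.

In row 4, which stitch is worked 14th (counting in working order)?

Stitch:
p

Derivation:
For row 4: chart row = ((4-1) mod 4) + 1 = 4; this is a WS (even) row.
Chart row 4 tiled across columns 1-17: p o k k k k o p p o k k k k o p p
WS: work from column 17 back to column 1 (reverse the tiled row), swapping k<->p (o and x unchanged).
Row 4 as worked: k k o p p p p o k k o p p p p o k
Counting 14 along the worked row gives p.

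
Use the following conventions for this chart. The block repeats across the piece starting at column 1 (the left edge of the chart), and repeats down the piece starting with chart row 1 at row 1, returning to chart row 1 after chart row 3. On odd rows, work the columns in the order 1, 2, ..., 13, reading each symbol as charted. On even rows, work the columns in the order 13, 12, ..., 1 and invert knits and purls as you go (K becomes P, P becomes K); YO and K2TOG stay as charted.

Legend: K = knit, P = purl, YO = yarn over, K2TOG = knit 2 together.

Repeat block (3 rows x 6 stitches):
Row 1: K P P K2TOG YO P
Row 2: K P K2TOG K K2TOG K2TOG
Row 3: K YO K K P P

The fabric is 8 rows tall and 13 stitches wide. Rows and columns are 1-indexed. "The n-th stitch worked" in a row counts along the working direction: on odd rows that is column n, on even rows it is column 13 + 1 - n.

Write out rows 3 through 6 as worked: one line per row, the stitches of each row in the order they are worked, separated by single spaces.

Result:
K YO K K P P K YO K K P P K
P K YO K2TOG K K P K YO K2TOG K K P
K P K2TOG K K2TOG K2TOG K P K2TOG K K2TOG K2TOG K
P K K P P YO P K K P P YO P

Derivation:
Row 3: chart row 3, RS - tile across columns 1-13 and work as-is.
Row 4: chart row 1, WS - tiled (columns 1-13): K P P K2TOG YO P K P P K2TOG YO P K; work from column 13 back to 1 with K<->P swapped.
Row 5: chart row 2, RS - tile across columns 1-13 and work as-is.
Row 6: chart row 3, WS - tiled (columns 1-13): K YO K K P P K YO K K P P K; work from column 13 back to 1 with K<->P swapped.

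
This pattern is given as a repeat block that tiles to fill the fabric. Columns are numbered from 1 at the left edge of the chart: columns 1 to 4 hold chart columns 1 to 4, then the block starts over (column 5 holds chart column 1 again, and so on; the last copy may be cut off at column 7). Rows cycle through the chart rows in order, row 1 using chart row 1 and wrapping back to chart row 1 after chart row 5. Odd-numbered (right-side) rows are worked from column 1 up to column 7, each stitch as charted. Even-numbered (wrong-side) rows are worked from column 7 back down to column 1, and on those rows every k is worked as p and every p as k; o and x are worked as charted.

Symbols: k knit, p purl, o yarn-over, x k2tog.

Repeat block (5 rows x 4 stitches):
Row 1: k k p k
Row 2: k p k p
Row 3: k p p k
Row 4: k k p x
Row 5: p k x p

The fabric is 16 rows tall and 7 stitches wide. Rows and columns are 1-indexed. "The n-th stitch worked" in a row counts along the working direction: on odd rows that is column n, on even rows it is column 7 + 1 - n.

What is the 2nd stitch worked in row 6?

== STITCH ==
p

Derivation:
Row 6: (6-1) mod 5 = 0, so use chart row 1. Even row -> WS.
Chart row 1 tiled across columns 1-7: k k p k k k p
WS row: flip the tiled sequence (start at column 7) and apply k<->p; o and x stay.
Row 6 as worked: k p p p k p p
Stitch 2 in working order -> p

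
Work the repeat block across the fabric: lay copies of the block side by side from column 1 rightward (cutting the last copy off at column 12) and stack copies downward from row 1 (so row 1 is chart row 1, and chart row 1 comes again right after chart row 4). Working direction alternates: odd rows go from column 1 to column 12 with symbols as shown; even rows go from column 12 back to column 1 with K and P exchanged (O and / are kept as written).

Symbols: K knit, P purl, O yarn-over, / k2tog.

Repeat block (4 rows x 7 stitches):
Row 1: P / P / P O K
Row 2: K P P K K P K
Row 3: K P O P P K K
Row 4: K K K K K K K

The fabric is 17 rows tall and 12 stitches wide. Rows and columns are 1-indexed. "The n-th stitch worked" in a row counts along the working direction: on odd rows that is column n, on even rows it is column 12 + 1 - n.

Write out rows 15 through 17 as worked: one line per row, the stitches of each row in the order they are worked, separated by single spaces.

Row 15: chart row 3, RS - tile across columns 1-12 and work as-is.
Row 16: chart row 4, WS - tiled (columns 1-12): K K K K K K K K K K K K; work from column 12 back to 1 with K<->P swapped.
Row 17: chart row 1, RS - tile across columns 1-12 and work as-is.

Rows as worked:
K P O P P K K K P O P P
P P P P P P P P P P P P
P / P / P O K P / P / P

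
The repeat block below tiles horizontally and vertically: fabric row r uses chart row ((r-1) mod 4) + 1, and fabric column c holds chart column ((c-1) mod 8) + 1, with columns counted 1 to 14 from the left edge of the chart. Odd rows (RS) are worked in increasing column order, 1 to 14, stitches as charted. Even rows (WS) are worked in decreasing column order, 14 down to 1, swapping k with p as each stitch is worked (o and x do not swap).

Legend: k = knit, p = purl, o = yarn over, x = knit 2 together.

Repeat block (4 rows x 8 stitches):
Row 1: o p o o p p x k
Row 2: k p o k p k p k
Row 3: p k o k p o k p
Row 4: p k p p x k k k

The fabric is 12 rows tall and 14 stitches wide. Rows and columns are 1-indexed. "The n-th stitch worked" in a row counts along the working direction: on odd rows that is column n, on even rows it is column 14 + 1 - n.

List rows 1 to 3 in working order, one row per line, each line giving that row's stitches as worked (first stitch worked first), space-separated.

Row 1: chart row 1, RS - tile across columns 1-14 and work as-is.
Row 2: chart row 2, WS - tiled (columns 1-14): k p o k p k p k k p o k p k; work from column 14 back to 1 with k<->p swapped.
Row 3: chart row 3, RS - tile across columns 1-14 and work as-is.

Result:
o p o o p p x k o p o o p p
p k p o k p p k p k p o k p
p k o k p o k p p k o k p o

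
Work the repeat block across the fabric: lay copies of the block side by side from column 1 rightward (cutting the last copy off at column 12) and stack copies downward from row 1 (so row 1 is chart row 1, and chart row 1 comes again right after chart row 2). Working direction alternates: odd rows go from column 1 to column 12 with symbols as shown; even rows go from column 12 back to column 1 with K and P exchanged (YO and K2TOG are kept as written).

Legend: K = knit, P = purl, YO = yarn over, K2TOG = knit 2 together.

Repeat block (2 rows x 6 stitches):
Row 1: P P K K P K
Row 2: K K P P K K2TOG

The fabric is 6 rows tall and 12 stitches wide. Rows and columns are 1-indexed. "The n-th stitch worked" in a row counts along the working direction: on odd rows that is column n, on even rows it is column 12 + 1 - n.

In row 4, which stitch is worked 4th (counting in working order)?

Result:
K

Derivation:
Row 4: (4-1) mod 2 = 1, so use chart row 2. Even row -> WS.
Chart row 2 tiled across columns 1-12: K K P P K K2TOG K K P P K K2TOG
WS row: flip the tiled sequence (start at column 12) and apply K<->P; YO and K2TOG stay.
Row 4 as worked: K2TOG P K K P P K2TOG P K K P P
Stitch 4 in working order -> K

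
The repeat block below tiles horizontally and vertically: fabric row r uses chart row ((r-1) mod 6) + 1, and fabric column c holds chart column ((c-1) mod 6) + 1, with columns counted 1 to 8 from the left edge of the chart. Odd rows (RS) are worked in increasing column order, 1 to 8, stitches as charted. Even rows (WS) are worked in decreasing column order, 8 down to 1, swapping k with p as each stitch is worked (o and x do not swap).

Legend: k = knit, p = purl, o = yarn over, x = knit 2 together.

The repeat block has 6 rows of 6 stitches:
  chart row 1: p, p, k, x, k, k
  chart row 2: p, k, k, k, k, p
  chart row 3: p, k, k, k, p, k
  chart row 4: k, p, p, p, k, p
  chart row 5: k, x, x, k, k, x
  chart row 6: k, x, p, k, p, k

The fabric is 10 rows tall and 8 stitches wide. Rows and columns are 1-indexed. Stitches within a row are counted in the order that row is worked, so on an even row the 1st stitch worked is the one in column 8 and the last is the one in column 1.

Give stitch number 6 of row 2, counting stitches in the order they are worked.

Stitch:
p

Derivation:
For row 2: chart row = ((2-1) mod 6) + 1 = 2; this is a WS (even) row.
Chart row 2 tiled across columns 1-8: p k k k k p p k
Wrong side: read the tiled row from column 8 down to 1 and exchange k with p (leave o, x).
Row 2 as worked: p k k p p p p k
The 6th stitch worked is p.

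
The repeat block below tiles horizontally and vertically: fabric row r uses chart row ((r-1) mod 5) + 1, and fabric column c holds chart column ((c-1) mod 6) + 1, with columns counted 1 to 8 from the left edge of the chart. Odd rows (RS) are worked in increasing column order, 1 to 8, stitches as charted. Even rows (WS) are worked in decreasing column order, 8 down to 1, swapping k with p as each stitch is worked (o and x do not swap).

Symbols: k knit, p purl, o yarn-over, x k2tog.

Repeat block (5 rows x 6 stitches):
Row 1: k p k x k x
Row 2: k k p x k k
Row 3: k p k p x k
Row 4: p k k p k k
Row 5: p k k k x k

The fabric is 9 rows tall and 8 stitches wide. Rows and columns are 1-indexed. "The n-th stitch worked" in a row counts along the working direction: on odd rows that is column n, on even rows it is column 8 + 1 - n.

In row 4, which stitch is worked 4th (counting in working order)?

Row 4: (4-1) mod 5 = 3, so use chart row 4. Even row -> WS.
Chart row 4 tiled across columns 1-8: p k k p k k p k
Wrong side: read the tiled row from column 8 down to 1 and exchange k with p (leave o, x).
Row 4 as worked: p k p p k p p k
Stitch 4 in working order -> p

Result:
p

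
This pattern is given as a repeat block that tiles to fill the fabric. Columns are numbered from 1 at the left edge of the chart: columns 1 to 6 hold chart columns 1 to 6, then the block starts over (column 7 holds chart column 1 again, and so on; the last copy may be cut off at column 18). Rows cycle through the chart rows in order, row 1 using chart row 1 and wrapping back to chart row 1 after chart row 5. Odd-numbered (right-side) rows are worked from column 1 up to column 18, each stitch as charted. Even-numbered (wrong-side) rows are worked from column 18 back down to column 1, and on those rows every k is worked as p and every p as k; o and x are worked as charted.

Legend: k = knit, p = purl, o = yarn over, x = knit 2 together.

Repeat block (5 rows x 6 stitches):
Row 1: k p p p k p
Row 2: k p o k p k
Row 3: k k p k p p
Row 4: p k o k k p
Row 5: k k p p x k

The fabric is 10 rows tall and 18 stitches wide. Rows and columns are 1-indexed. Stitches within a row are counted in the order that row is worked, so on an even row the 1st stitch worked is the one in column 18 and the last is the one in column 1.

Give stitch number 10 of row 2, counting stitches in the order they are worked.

Stitch:
o

Derivation:
Row 2: (2-1) mod 5 = 1, so use chart row 2. Even row -> WS.
Chart row 2 tiled across columns 1-18: k p o k p k k p o k p k k p o k p k
Wrong side: read the tiled row from column 18 down to 1 and exchange k with p (leave o, x).
Row 2 as worked: p k p o k p p k p o k p p k p o k p
Stitch 10 in working order -> o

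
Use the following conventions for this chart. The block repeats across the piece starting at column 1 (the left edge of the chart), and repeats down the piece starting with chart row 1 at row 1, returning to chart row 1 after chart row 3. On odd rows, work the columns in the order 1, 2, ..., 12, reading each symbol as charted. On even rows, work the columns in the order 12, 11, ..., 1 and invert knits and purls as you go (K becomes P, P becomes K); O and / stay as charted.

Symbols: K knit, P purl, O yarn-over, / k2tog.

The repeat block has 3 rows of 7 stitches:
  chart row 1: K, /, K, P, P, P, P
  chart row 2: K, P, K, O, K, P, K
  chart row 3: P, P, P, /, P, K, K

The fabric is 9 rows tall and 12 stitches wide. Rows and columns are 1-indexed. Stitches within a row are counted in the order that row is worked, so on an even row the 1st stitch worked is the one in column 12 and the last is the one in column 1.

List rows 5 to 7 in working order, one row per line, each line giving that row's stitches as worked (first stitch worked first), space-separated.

Rows as worked:
K P K O K P K K P K O K
K / K K K P P K / K K K
K / K P P P P K / K P P

Derivation:
Row 5: chart row 2, RS - tile across columns 1-12 and work as-is.
Row 6: chart row 3, WS - tiled (columns 1-12): P P P / P K K P P P / P; work from column 12 back to 1 with K<->P swapped.
Row 7: chart row 1, RS - tile across columns 1-12 and work as-is.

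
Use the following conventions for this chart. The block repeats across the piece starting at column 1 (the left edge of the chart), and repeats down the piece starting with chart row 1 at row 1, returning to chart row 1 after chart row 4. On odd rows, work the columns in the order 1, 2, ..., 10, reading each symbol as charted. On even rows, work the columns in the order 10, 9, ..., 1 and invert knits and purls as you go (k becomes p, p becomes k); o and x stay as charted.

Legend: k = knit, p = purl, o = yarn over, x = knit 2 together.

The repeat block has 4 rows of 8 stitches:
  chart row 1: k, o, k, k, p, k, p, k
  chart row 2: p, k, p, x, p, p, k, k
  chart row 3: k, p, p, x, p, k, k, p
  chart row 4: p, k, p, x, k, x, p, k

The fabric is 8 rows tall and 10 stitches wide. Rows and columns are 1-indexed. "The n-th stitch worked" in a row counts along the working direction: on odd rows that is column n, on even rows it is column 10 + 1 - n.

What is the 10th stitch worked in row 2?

Row 2: (2-1) mod 4 = 1, so use chart row 2. Even row -> WS.
Chart row 2 tiled across columns 1-10: p k p x p p k k p k
WS row: flip the tiled sequence (start at column 10) and apply k<->p; o and x stay.
Row 2 as worked: p k p p k k x k p k
Counting 10 along the worked row gives k.

Result:
k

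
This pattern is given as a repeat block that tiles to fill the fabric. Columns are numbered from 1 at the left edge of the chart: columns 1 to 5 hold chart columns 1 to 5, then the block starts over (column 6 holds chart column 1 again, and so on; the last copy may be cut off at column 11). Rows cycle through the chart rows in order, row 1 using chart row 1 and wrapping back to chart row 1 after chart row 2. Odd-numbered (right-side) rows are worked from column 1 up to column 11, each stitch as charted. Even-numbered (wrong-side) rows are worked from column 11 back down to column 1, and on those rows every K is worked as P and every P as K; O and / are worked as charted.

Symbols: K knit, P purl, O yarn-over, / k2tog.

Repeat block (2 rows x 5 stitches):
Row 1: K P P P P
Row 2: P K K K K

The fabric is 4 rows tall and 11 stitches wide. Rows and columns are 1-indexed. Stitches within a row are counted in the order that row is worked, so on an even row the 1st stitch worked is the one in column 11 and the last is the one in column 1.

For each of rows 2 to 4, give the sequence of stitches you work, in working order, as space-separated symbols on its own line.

Row 2: chart row 2, WS - tiled (columns 1-11): P K K K K P K K K K P; work from column 11 back to 1 with K<->P swapped.
Row 3: chart row 1, RS - tile across columns 1-11 and work as-is.
Row 4: chart row 2, WS - tiled (columns 1-11): P K K K K P K K K K P; work from column 11 back to 1 with K<->P swapped.

Result:
K P P P P K P P P P K
K P P P P K P P P P K
K P P P P K P P P P K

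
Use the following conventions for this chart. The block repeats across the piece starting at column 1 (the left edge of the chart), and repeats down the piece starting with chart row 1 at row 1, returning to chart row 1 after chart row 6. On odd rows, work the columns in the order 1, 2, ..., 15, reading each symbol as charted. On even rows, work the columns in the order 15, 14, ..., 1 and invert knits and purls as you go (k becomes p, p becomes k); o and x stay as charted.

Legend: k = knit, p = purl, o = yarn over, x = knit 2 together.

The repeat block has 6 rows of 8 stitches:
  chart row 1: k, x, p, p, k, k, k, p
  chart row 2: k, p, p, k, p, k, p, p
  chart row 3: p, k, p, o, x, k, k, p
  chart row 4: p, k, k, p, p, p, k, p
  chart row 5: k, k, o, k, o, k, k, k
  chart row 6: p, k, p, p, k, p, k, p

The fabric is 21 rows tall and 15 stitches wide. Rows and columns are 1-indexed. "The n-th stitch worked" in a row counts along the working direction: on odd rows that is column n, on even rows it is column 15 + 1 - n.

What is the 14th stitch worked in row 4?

Stitch:
p

Derivation:
Row 4 uses chart row ((4-1) mod 6)+1 = 4. Row 4 is even, so WS.
Chart row 4 tiled across columns 1-15: p k k p p p k p p k k p p p k
WS row: flip the tiled sequence (start at column 15) and apply k<->p; o and x stay.
Row 4 as worked: p k k k p p k k p k k k p p k
Stitch 14 in working order -> p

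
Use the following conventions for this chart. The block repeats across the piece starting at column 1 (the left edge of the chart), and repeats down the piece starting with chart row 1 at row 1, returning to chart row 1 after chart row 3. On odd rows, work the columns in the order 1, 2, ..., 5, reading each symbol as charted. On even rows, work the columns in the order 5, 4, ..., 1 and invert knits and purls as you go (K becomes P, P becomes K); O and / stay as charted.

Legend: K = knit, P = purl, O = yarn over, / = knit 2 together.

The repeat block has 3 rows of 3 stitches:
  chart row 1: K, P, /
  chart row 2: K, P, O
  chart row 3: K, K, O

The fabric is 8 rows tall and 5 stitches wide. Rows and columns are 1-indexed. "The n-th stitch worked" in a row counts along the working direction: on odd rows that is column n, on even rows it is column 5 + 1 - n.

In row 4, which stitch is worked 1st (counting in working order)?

Stitch:
K

Derivation:
For row 4: chart row = ((4-1) mod 3) + 1 = 1; this is a WS (even) row.
Chart row 1 tiled across columns 1-5: K P / K P
WS row: flip the tiled sequence (start at column 5) and apply K<->P; O and / stay.
Row 4 as worked: K P / K P
Counting 1 along the worked row gives K.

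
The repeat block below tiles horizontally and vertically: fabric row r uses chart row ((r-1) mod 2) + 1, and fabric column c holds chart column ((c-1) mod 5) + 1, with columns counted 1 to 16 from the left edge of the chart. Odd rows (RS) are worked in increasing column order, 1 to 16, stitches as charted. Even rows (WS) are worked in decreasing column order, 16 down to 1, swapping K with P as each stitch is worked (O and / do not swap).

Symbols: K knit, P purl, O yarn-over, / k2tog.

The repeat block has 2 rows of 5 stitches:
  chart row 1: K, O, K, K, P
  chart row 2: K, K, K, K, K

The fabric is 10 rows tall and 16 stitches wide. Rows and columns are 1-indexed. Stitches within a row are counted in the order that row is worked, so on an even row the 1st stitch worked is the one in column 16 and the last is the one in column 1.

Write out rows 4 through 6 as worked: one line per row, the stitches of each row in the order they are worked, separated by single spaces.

Row 4: chart row 2, WS - tiled (columns 1-16): K K K K K K K K K K K K K K K K; work from column 16 back to 1 with K<->P swapped.
Row 5: chart row 1, RS - tile across columns 1-16 and work as-is.
Row 6: chart row 2, WS - tiled (columns 1-16): K K K K K K K K K K K K K K K K; work from column 16 back to 1 with K<->P swapped.

Rows as worked:
P P P P P P P P P P P P P P P P
K O K K P K O K K P K O K K P K
P P P P P P P P P P P P P P P P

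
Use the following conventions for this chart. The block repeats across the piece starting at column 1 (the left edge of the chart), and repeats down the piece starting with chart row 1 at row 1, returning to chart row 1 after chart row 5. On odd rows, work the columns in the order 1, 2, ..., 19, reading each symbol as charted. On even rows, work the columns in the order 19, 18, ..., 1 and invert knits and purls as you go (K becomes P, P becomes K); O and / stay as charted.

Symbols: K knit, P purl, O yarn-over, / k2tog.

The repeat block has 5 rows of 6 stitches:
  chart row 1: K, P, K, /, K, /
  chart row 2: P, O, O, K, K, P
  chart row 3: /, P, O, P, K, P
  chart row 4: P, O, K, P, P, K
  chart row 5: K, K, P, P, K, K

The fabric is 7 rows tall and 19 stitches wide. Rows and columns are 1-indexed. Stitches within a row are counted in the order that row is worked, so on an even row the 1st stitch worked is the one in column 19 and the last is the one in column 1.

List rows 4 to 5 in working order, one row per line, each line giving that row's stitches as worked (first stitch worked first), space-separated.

Rows as worked:
K P K K P O K P K K P O K P K K P O K
K K P P K K K K P P K K K K P P K K K

Derivation:
Row 4: chart row 4, WS - tiled (columns 1-19): P O K P P K P O K P P K P O K P P K P; work from column 19 back to 1 with K<->P swapped.
Row 5: chart row 5, RS - tile across columns 1-19 and work as-is.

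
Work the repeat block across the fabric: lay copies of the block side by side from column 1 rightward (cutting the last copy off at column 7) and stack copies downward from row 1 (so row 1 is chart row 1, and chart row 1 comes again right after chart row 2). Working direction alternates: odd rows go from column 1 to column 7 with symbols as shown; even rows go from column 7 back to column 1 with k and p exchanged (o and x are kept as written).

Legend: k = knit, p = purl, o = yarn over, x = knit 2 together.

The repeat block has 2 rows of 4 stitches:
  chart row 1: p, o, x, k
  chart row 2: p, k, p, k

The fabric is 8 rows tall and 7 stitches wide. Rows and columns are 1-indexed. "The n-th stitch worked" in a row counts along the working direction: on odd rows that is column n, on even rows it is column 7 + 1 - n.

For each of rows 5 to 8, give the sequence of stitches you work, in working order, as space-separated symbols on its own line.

Result:
p o x k p o x
k p k p k p k
p o x k p o x
k p k p k p k

Derivation:
Row 5: chart row 1, RS - tile across columns 1-7 and work as-is.
Row 6: chart row 2, WS - tiled (columns 1-7): p k p k p k p; work from column 7 back to 1 with k<->p swapped.
Row 7: chart row 1, RS - tile across columns 1-7 and work as-is.
Row 8: chart row 2, WS - tiled (columns 1-7): p k p k p k p; work from column 7 back to 1 with k<->p swapped.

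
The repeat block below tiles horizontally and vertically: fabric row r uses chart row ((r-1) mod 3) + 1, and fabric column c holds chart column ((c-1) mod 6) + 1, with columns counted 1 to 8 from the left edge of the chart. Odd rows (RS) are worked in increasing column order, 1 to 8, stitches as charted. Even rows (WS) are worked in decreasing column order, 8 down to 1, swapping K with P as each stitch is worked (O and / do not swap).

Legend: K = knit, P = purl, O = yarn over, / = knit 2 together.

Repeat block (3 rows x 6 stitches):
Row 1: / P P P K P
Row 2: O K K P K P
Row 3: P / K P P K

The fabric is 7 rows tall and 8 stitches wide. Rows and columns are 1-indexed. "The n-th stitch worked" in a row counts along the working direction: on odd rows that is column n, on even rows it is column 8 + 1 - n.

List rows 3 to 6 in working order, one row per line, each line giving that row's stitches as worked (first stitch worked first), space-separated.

== ROWS AS WORKED ==
P / K P P K P /
K / K P K K K /
O K K P K P O K
/ K P K K P / K

Derivation:
Row 3: chart row 3, RS - tile across columns 1-8 and work as-is.
Row 4: chart row 1, WS - tiled (columns 1-8): / P P P K P / P; work from column 8 back to 1 with K<->P swapped.
Row 5: chart row 2, RS - tile across columns 1-8 and work as-is.
Row 6: chart row 3, WS - tiled (columns 1-8): P / K P P K P /; work from column 8 back to 1 with K<->P swapped.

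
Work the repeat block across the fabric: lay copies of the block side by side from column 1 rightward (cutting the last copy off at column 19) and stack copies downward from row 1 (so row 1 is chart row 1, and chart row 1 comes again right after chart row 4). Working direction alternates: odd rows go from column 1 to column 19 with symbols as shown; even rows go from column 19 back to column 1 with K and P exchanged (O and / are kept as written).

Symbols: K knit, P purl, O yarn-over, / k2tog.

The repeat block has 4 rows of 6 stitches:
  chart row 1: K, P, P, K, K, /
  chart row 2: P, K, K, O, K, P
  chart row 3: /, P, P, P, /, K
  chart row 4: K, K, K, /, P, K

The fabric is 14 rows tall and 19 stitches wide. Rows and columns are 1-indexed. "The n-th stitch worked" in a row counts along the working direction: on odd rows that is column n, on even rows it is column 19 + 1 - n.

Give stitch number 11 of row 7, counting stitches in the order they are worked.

Row 7 uses chart row ((7-1) mod 4)+1 = 3. Row 7 is odd, so RS.
Chart row 3 tiled across columns 1-19: / P P P / K / P P P / K / P P P / K /
RS row: no reversal, no swap; stitch n worked = column n.
The 11th stitch worked is /.

== STITCH ==
/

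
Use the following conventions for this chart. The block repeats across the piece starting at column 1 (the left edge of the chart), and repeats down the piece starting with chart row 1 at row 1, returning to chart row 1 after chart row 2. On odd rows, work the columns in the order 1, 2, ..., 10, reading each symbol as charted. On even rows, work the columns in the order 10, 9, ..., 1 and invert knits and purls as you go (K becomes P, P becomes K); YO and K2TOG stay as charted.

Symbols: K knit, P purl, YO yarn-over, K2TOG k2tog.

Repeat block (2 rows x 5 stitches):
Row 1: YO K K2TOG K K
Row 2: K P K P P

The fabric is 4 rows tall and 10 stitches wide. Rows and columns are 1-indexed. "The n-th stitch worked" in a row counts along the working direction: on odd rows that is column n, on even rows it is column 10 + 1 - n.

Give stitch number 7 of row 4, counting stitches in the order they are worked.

For row 4: chart row = ((4-1) mod 2) + 1 = 2; this is a WS (even) row.
Chart row 2 tiled across columns 1-10: K P K P P K P K P P
Wrong side: read the tiled row from column 10 down to 1 and exchange K with P (leave YO, K2TOG).
Row 4 as worked: K K P K P K K P K P
The 7th stitch worked is K.

Result:
K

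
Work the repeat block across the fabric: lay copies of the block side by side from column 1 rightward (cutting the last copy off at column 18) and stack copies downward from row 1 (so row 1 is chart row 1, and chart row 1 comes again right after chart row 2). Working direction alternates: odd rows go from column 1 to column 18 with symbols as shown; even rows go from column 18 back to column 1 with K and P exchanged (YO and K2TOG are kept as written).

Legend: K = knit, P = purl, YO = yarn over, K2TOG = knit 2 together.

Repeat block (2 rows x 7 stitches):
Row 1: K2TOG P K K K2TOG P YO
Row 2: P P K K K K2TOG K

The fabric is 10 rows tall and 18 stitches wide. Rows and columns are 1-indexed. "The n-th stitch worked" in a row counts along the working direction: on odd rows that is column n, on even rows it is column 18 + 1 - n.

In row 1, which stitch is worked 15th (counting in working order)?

Row 1 uses chart row ((1-1) mod 2)+1 = 1. Row 1 is odd, so RS.
Chart row 1 tiled across columns 1-18: K2TOG P K K K2TOG P YO K2TOG P K K K2TOG P YO K2TOG P K K
RS: work column 1 to column 18, symbols as charted — the tiled row is the row as worked.
Counting 15 along the worked row gives K2TOG.

Result:
K2TOG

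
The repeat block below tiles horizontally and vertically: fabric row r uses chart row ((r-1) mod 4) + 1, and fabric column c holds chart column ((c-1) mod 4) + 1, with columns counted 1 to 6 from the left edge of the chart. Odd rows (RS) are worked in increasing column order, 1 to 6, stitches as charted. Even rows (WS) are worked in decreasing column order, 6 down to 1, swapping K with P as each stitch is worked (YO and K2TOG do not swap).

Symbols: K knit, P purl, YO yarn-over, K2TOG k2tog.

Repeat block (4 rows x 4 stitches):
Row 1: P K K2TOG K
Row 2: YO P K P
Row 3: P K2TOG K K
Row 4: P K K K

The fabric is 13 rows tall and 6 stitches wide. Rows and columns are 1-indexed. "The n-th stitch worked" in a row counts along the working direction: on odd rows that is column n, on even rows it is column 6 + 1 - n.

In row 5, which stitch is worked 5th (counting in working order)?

Row 5 uses chart row ((5-1) mod 4)+1 = 1. Row 5 is odd, so RS.
Chart row 1 tiled across columns 1-6: P K K2TOG K P K
RS: work column 1 to column 6, symbols as charted — the tiled row is the row as worked.
Stitch 5 in working order -> P

Stitch:
P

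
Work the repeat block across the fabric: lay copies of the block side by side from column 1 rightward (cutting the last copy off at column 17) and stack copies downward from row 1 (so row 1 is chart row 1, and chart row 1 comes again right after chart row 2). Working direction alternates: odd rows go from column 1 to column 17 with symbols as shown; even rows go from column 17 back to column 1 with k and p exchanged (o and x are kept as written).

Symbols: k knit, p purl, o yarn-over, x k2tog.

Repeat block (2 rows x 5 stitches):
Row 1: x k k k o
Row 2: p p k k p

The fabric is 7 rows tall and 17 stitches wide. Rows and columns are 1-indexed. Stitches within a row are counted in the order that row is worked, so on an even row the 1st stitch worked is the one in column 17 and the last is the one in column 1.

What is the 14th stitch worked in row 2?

For row 2: chart row = ((2-1) mod 2) + 1 = 2; this is a WS (even) row.
Chart row 2 tiled across columns 1-17: p p k k p p p k k p p p k k p p p
WS: work from column 17 back to column 1 (reverse the tiled row), swapping k<->p (o and x unchanged).
Row 2 as worked: k k k p p k k k p p k k k p p k k
The 14th stitch worked is p.

Result:
p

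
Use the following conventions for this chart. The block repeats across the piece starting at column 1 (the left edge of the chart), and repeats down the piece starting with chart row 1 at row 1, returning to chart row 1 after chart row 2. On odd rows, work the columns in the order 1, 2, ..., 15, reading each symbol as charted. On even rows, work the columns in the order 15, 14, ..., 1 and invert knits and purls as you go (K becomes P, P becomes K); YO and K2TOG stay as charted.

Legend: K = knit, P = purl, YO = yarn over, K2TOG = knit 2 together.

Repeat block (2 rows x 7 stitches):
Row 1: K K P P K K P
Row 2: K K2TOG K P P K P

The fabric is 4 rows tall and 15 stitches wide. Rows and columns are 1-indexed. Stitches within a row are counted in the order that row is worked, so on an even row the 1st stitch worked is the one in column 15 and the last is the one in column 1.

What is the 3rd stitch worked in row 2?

Row 2 uses chart row ((2-1) mod 2)+1 = 2. Row 2 is even, so WS.
Chart row 2 tiled across columns 1-15: K K2TOG K P P K P K K2TOG K P P K P K
WS row: flip the tiled sequence (start at column 15) and apply K<->P; YO and K2TOG stay.
Row 2 as worked: P K P K K P K2TOG P K P K K P K2TOG P
Counting 3 along the worked row gives P.

Stitch:
P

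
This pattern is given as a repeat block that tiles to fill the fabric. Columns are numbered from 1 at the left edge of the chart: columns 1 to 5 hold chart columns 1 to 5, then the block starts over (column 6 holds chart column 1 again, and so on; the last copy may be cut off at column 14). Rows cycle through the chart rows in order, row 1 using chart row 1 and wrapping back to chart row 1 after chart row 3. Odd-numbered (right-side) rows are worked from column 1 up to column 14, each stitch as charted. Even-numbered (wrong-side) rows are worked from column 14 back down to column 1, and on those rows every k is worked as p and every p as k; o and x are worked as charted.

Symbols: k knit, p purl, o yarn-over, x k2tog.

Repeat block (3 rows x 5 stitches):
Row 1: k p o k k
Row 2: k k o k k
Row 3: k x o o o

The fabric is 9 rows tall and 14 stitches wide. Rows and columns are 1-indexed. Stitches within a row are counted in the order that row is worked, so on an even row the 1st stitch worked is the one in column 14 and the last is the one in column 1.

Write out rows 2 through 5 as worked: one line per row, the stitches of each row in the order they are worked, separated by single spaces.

== ROWS AS WORKED ==
p o p p p p o p p p p o p p
k x o o o k x o o o k x o o
p o k p p p o k p p p o k p
k k o k k k k o k k k k o k

Derivation:
Row 2: chart row 2, WS - tiled (columns 1-14): k k o k k k k o k k k k o k; work from column 14 back to 1 with k<->p swapped.
Row 3: chart row 3, RS - tile across columns 1-14 and work as-is.
Row 4: chart row 1, WS - tiled (columns 1-14): k p o k k k p o k k k p o k; work from column 14 back to 1 with k<->p swapped.
Row 5: chart row 2, RS - tile across columns 1-14 and work as-is.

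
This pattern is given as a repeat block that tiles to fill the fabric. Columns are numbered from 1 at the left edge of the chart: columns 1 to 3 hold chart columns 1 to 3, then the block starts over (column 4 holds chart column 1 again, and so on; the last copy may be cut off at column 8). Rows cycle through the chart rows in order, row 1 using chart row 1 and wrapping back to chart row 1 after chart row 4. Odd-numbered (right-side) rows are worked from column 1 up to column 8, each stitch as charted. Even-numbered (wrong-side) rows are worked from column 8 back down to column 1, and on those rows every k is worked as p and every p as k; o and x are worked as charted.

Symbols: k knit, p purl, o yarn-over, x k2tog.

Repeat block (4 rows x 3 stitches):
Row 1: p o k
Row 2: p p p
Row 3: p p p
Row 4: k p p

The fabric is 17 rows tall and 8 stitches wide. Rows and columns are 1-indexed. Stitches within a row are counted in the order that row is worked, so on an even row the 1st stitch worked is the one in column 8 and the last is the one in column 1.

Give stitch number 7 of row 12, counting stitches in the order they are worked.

== STITCH ==
k

Derivation:
For row 12: chart row = ((12-1) mod 4) + 1 = 4; this is a WS (even) row.
Chart row 4 tiled across columns 1-8: k p p k p p k p
WS row: flip the tiled sequence (start at column 8) and apply k<->p; o and x stay.
Row 12 as worked: k p k k p k k p
Stitch 7 in working order -> k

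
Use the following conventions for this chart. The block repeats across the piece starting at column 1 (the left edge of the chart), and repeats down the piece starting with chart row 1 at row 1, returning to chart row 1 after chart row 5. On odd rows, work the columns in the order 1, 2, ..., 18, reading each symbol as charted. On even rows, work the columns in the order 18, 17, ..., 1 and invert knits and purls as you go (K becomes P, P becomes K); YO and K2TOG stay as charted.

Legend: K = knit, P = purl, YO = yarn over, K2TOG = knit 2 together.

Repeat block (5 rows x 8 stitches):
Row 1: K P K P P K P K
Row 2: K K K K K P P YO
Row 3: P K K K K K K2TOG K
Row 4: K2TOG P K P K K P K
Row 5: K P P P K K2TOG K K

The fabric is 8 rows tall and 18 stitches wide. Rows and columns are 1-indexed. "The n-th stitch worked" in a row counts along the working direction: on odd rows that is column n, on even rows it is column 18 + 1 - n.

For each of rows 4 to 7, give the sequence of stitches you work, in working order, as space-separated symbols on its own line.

Row 4: chart row 4, WS - tiled (columns 1-18): K2TOG P K P K K P K K2TOG P K P K K P K K2TOG P; work from column 18 back to 1 with K<->P swapped.
Row 5: chart row 5, RS - tile across columns 1-18 and work as-is.
Row 6: chart row 1, WS - tiled (columns 1-18): K P K P P K P K K P K P P K P K K P; work from column 18 back to 1 with K<->P swapped.
Row 7: chart row 2, RS - tile across columns 1-18 and work as-is.

== ROWS AS WORKED ==
K K2TOG P K P P K P K K2TOG P K P P K P K K2TOG
K P P P K K2TOG K K K P P P K K2TOG K K K P
K P P K P K K P K P P K P K K P K P
K K K K K P P YO K K K K K P P YO K K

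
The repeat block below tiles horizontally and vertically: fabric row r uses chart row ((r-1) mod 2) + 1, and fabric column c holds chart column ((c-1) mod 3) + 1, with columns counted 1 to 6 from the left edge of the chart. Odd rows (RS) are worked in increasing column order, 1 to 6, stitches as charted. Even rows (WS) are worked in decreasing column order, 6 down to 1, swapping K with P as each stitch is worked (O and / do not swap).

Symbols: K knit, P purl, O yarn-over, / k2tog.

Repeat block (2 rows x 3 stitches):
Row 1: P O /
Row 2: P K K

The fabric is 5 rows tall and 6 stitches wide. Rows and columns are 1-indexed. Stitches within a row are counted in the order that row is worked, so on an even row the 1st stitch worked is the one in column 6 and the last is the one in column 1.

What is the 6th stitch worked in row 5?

Stitch:
/

Derivation:
Row 5: (5-1) mod 2 = 0, so use chart row 1. Odd row -> RS.
Chart row 1 tiled across columns 1-6: P O / P O /
Right side: take the tiled row as-is (worked left to right from column 1).
Stitch 6 in working order -> /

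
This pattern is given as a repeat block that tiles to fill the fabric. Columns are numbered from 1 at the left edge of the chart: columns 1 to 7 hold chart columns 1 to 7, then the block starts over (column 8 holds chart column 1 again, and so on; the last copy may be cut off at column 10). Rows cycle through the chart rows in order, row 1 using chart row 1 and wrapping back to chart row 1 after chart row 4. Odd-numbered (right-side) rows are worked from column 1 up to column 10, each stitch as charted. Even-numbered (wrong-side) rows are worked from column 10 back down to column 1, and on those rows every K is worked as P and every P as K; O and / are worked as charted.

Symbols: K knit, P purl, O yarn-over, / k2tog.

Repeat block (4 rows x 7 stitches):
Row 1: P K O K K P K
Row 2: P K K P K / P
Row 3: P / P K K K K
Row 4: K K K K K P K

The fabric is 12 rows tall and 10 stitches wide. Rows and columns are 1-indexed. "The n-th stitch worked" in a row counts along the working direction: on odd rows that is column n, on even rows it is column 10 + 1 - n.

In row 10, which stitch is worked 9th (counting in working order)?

Row 10 uses chart row ((10-1) mod 4)+1 = 2. Row 10 is even, so WS.
Chart row 2 tiled across columns 1-10: P K K P K / P P K K
WS: work from column 10 back to column 1 (reverse the tiled row), swapping K<->P (O and / unchanged).
Row 10 as worked: P P K K / P K P P K
Stitch 9 in working order -> P

Stitch:
P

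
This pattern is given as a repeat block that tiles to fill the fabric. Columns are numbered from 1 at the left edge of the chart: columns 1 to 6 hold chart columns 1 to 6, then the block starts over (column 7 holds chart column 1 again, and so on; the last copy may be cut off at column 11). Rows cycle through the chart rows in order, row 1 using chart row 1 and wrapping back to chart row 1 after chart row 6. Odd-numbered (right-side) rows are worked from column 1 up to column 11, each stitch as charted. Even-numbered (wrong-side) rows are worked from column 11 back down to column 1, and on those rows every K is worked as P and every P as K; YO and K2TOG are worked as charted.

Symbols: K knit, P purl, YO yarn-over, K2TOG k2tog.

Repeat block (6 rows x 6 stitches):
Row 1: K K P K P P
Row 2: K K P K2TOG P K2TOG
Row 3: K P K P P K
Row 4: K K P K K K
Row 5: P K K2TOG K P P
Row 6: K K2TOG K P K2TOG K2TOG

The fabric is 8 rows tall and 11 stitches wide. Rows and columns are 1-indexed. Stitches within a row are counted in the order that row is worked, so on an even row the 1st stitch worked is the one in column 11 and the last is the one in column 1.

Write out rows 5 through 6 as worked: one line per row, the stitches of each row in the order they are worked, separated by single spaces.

== ROWS AS WORKED ==
P K K2TOG K P P P K K2TOG K P
K2TOG K P K2TOG P K2TOG K2TOG K P K2TOG P

Derivation:
Row 5: chart row 5, RS - tile across columns 1-11 and work as-is.
Row 6: chart row 6, WS - tiled (columns 1-11): K K2TOG K P K2TOG K2TOG K K2TOG K P K2TOG; work from column 11 back to 1 with K<->P swapped.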